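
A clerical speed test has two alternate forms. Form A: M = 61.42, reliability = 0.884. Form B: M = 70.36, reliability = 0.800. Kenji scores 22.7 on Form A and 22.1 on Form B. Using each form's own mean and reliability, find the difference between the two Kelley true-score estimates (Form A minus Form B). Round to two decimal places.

-4.56

T̂_A = 0.884(22.7) + 0.116(61.42) = 27.1915
T̂_B = 0.800(22.1) + 0.200(70.36) = 31.7520
T̂_A − T̂_B = -4.5605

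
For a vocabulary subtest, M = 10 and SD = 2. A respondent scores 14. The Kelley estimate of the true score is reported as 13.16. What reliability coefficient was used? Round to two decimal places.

T̂ = ρX + (1 − ρ)μ  ⇒  T̂ − μ = ρ(X − μ)
ρ = (T̂ − μ)/(X − μ) = (13.16 − 10) / (14 − 10) = 3.16 / 4.0 = 0.7900

0.79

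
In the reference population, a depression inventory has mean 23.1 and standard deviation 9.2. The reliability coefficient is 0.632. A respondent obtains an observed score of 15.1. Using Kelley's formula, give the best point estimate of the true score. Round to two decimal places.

18.04

T̂ = ρX + (1 − ρ)μ
  = 0.632 × 15.1 + 0.368 × 23.1
  = 9.5432 + 8.5008
  = 18.044
  ≈ 18.04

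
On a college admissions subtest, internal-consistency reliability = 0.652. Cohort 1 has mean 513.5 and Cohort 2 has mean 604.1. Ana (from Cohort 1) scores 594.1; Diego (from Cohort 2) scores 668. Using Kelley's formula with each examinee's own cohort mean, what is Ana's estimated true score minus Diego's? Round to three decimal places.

-79.712

T̂_Ana = 0.652(594.1) + 0.348(513.5) = 566.05120
T̂_Diego = 0.652(668) + 0.348(604.1) = 645.76280
Difference = 566.05120 − 645.76280 = -79.71160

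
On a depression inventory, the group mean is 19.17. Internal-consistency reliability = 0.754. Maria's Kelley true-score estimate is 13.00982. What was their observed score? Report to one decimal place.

T̂ = ρX + (1 − ρ)μ  ⇒  X = (T̂ − (1 − ρ)μ) / ρ
X = (13.00982 − 0.246 × 19.17) / 0.754 = (13.00982 − 4.71582) / 0.754 = 8.29400 / 0.754 = 11.000

11.0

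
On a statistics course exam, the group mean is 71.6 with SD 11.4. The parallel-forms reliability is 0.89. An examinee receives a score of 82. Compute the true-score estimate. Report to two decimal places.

80.86

Weight the observed score by reliability and the mean by (1 − reliability): T̂ = 0.89·82 + 0.11·71.6 = 72.98 + 7.876 = 80.856.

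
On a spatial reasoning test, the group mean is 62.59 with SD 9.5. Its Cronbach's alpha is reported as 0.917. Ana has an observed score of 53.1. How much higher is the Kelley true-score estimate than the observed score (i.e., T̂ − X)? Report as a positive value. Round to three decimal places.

T̂ = ρX + (1 − ρ)μ
  = 0.917 × 53.1 + 0.083 × 62.59
  = 48.6927 + 5.19497
  = 53.88767
  ≈ 53.8877
T̂ − X = 53.8877 − 53.1 = 0.7877 → 0.788

0.788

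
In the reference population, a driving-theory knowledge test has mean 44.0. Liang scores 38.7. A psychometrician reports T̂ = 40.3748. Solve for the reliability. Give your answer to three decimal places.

T̂ = ρX + (1 − ρ)μ  ⇒  T̂ − μ = ρ(X − μ)
ρ = (T̂ − μ)/(X − μ) = (40.3748 − 44.0) / (38.7 − 44.0) = -3.6252 / -5.3 = 0.68400

0.684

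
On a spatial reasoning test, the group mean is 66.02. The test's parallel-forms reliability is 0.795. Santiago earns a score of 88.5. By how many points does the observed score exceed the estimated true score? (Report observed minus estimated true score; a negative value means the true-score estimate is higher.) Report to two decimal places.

T̂ = ρX + (1 − ρ)μ
  = 0.795 × 88.5 + 0.205 × 66.02
  = 70.3575 + 13.53410
  = 83.8916
  ≈ 83.892
X − T̂ = 88.5 − 83.892 = 4.608 → 4.61

4.61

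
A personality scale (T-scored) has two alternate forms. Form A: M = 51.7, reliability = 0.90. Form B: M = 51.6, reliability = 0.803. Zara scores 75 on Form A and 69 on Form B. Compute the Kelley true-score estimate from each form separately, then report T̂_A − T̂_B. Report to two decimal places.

7.10

T̂_A = 0.90(75) + 0.10(51.7) = 72.6700
T̂_B = 0.803(69) + 0.197(51.6) = 65.5722
T̂_A − T̂_B = 7.0978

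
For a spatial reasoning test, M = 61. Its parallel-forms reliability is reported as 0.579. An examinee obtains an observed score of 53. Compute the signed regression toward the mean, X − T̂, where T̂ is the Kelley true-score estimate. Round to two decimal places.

-3.37

Weight the observed score by reliability and the mean by (1 − reliability): T̂ = 0.579·53 + 0.421·61 = 30.687 + 25.681 = 56.3680.
X − T̂ = 53 − 56.368 = -3.368 → -3.37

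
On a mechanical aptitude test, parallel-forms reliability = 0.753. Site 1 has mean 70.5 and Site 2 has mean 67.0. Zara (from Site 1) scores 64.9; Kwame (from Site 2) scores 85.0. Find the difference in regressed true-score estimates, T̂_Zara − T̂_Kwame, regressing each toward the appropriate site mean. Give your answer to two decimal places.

T̂_Zara = 0.753(64.9) + 0.247(70.5) = 66.2832
T̂_Kwame = 0.753(85.0) + 0.247(67.0) = 80.5540
Difference = 66.2832 − 80.5540 = -14.2708

-14.27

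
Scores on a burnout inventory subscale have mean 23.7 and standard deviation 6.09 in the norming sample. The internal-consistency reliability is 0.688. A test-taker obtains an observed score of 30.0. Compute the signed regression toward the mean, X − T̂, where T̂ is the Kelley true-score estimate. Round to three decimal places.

1.966

T̂ = ρX + (1 − ρ)μ
  = 0.688 × 30.0 + 0.312 × 23.7
  = 20.6400 + 7.3944
  = 28.03440
  ≈ 28.0344
X − T̂ = 30.0 − 28.0344 = 1.9656 → 1.966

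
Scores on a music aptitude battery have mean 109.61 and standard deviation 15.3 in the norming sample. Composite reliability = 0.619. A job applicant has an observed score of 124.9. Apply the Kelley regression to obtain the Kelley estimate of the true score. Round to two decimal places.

Kelley's formula gives T̂ = 0.619·124.9 + 0.381·109.61 = 77.3131 + 41.76141 = 119.075.

119.07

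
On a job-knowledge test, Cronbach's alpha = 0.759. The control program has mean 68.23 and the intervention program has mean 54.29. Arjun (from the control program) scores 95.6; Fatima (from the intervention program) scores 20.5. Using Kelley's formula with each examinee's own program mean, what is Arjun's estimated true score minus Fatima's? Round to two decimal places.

T̂_Arjun = 0.759(95.6) + 0.241(68.23) = 89.0038
T̂_Fatima = 0.759(20.5) + 0.241(54.29) = 28.6434
Difference = 89.0038 − 28.6434 = 60.3604

60.36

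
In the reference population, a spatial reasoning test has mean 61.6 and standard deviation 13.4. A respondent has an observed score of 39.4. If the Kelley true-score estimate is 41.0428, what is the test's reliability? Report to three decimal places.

0.926

T̂ = ρX + (1 − ρ)μ  ⇒  T̂ − μ = ρ(X − μ)
ρ = (T̂ − μ)/(X − μ) = (41.0428 − 61.6) / (39.4 − 61.6) = -20.5572 / -22.2 = 0.92600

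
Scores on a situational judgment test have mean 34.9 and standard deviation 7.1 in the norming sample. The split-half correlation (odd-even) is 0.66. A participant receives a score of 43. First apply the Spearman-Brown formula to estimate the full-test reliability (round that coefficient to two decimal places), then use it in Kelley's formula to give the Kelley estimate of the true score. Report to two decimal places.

41.38

Spearman-Brown: ρ = 2r/(1 + r) = 2(0.66)/(1 + 0.66) = 1.320/1.66 = 0.7952 → 0.80
T̂ = ρX + (1 − ρ)μ
  = 0.80 × 43 + 0.20 × 34.9
  = 34.40 + 6.980
  = 41.380
  ≈ 41.38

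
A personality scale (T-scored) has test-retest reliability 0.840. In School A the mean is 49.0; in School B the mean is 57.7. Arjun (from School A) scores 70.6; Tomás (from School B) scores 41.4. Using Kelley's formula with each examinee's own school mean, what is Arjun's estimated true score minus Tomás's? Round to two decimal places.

23.14

T̂_Arjun = 0.840(70.6) + 0.160(49.0) = 67.1440
T̂_Tomás = 0.840(41.4) + 0.160(57.7) = 44.0080
Difference = 67.1440 − 44.0080 = 23.1360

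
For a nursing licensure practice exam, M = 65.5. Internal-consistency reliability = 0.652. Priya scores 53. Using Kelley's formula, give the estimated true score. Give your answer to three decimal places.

57.350

Weight the observed score by reliability and the mean by (1 − reliability): T̂ = 0.652·53 + 0.348·65.5 = 34.556 + 22.7940 = 57.3500.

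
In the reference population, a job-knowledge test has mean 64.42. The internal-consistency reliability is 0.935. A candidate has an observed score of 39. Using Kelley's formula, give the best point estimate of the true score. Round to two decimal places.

T̂ = 0.935(39) + 0.065(64.42) = 36.465 + 4.18730 = 40.652 → 40.65

40.65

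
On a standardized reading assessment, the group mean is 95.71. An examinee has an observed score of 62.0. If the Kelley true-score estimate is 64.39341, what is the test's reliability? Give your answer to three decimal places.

T̂ = ρX + (1 − ρ)μ  ⇒  T̂ − μ = ρ(X − μ)
ρ = (T̂ − μ)/(X − μ) = (64.39341 − 95.71) / (62.0 − 95.71) = -31.31659 / -33.71 = 0.92900

0.929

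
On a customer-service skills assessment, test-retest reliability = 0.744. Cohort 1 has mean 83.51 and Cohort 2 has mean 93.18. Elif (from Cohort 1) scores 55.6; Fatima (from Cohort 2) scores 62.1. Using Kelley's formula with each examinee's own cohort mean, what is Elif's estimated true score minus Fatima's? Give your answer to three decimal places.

T̂_Elif = 0.744(55.6) + 0.256(83.51) = 62.74496
T̂_Fatima = 0.744(62.1) + 0.256(93.18) = 70.05648
Difference = 62.74496 − 70.05648 = -7.31152

-7.312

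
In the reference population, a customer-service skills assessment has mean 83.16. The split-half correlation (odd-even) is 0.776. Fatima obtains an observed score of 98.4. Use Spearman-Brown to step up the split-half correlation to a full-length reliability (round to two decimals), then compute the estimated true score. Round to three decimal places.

96.419

Spearman-Brown: ρ = 2r/(1 + r) = 2(0.776)/(1 + 0.776) = 1.5520/1.776 = 0.8739 → 0.87
Regress the observed score toward the mean by the unreliability: T̂ = 0.87·98.4 + 0.13·83.16 = 85.608 + 10.8108 = 96.4188.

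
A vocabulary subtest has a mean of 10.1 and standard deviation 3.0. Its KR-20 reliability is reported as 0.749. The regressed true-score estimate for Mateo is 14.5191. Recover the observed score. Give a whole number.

T̂ = ρX + (1 − ρ)μ  ⇒  X = (T̂ − (1 − ρ)μ) / ρ
X = (14.5191 − 0.251 × 10.1) / 0.749 = (14.5191 − 2.5351) / 0.749 = 11.9840 / 0.749 = 16.00

16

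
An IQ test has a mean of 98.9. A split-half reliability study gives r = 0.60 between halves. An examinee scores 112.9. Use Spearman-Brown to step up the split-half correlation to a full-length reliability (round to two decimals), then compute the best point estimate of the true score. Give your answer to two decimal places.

109.40

Spearman-Brown: ρ = 2r/(1 + r) = 2(0.60)/(1 + 0.60) = 1.200/1.60 = 0.7500 → 0.75
Kelley's formula gives T̂ = 0.75·112.9 + 0.25·98.9 = 84.675 + 24.725 = 109.400.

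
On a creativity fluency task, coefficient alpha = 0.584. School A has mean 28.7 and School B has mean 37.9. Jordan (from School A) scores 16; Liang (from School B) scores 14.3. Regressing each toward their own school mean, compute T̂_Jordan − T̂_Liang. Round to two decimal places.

T̂_Jordan = 0.584(16) + 0.416(28.7) = 21.2832
T̂_Liang = 0.584(14.3) + 0.416(37.9) = 24.1176
Difference = 21.2832 − 24.1176 = -2.8344

-2.83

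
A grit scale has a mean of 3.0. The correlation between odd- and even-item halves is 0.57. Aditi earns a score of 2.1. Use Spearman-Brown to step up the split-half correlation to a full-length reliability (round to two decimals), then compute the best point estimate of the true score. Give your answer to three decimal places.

Spearman-Brown: ρ = 2r/(1 + r) = 2(0.57)/(1 + 0.57) = 1.140/1.57 = 0.7261 → 0.73
T̂ = 0.73(2.1) + 0.27(3.0) = 1.533 + 0.810 = 2.3430 → 2.343

2.343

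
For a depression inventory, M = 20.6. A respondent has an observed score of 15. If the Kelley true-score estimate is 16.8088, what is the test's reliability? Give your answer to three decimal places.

0.677

T̂ = ρX + (1 − ρ)μ  ⇒  T̂ − μ = ρ(X − μ)
ρ = (T̂ − μ)/(X − μ) = (16.8088 − 20.6) / (15 − 20.6) = -3.7912 / -5.6 = 0.67700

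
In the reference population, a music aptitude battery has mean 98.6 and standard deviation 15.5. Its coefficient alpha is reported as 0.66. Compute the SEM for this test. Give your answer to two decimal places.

SEM = SD · √(1 − ρ) = 15.5 × √0.34 = 15.5 × 0.5831 = 9.038

9.04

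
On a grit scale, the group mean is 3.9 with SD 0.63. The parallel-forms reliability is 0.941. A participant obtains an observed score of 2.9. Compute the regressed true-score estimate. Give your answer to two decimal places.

2.96

Weight the observed score by reliability and the mean by (1 − reliability): T̂ = 0.941·2.9 + 0.059·3.9 = 2.7289 + 0.2301 = 2.959.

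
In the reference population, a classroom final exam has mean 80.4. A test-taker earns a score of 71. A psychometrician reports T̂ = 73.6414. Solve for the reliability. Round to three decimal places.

T̂ = ρX + (1 − ρ)μ  ⇒  T̂ − μ = ρ(X − μ)
ρ = (T̂ − μ)/(X − μ) = (73.6414 − 80.4) / (71 − 80.4) = -6.7586 / -9.4 = 0.71900

0.719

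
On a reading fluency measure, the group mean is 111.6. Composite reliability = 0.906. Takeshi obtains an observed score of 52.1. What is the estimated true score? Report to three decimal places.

57.693

Kelley's formula gives T̂ = 0.906·52.1 + 0.094·111.6 = 47.2026 + 10.4904 = 57.6930.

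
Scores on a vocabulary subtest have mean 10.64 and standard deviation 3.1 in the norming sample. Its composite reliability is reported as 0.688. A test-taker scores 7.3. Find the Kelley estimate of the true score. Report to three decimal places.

8.342

T̂ = ρX + (1 − ρ)μ
  = 0.688 × 7.3 + 0.312 × 10.64
  = 5.0224 + 3.31968
  = 8.3421
  ≈ 8.342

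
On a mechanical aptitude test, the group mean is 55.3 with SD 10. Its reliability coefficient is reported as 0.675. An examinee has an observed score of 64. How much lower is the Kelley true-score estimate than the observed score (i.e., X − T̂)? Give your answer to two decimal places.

T̂ = 0.675(64) + 0.325(55.3) = 43.200 + 17.9725 = 61.1725 → 61.172
X − T̂ = 64 − 61.172 = 2.828 → 2.83

2.83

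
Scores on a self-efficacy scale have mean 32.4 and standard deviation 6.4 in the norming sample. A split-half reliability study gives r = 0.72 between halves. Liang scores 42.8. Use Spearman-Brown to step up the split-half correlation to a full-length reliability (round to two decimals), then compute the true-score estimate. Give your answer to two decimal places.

41.14

Spearman-Brown: ρ = 2r/(1 + r) = 2(0.72)/(1 + 0.72) = 1.440/1.72 = 0.8372 → 0.84
Regress the observed score toward the mean by the unreliability: T̂ = 0.84·42.8 + 0.16·32.4 = 35.952 + 5.184 = 41.136.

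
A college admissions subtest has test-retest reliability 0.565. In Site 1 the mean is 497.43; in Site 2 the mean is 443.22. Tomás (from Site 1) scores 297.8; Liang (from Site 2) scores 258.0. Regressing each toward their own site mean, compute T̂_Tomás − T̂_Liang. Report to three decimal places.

T̂_Tomás = 0.565(297.8) + 0.435(497.43) = 384.63905
T̂_Liang = 0.565(258.0) + 0.435(443.22) = 338.57070
Difference = 384.63905 − 338.57070 = 46.06835

46.068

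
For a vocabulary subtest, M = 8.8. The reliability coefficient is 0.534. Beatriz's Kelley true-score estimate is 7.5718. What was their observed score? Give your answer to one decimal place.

6.5

T̂ = ρX + (1 − ρ)μ  ⇒  X = (T̂ − (1 − ρ)μ) / ρ
X = (7.5718 − 0.466 × 8.8) / 0.534 = (7.5718 − 4.1008) / 0.534 = 3.4710 / 0.534 = 6.500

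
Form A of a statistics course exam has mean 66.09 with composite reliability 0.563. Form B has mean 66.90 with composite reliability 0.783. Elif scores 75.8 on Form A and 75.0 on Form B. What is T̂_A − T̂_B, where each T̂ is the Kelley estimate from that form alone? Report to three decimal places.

T̂_A = 0.563(75.8) + 0.437(66.09) = 71.55673
T̂_B = 0.783(75.0) + 0.217(66.90) = 73.24230
T̂_A − T̂_B = -1.68557

-1.686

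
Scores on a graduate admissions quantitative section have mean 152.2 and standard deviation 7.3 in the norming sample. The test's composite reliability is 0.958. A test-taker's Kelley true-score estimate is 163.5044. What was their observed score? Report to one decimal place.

T̂ = ρX + (1 − ρ)μ  ⇒  X = (T̂ − (1 − ρ)μ) / ρ
X = (163.5044 − 0.042 × 152.2) / 0.958 = (163.5044 − 6.3924) / 0.958 = 157.1120 / 0.958 = 164.000

164.0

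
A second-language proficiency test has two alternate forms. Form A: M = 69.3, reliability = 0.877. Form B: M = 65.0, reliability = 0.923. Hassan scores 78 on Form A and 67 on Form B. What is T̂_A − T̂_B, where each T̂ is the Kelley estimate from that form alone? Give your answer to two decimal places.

10.08

T̂_A = 0.877(78) + 0.123(69.3) = 76.9299
T̂_B = 0.923(67) + 0.077(65.0) = 66.8460
T̂_A − T̂_B = 10.0839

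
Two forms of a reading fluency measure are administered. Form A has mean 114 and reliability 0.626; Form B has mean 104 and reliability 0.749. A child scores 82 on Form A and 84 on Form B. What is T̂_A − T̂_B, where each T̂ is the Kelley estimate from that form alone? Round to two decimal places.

T̂_A = 0.626(82) + 0.374(114) = 93.9680
T̂_B = 0.749(84) + 0.251(104) = 89.0200
T̂_A − T̂_B = 4.9480

4.95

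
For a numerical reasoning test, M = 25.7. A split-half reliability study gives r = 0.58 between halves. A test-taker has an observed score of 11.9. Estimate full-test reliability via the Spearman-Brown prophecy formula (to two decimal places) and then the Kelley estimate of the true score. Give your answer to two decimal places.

15.63

Spearman-Brown: ρ = 2r/(1 + r) = 2(0.58)/(1 + 0.58) = 1.160/1.58 = 0.7342 → 0.73
T̂ = 0.73(11.9) + 0.27(25.7) = 8.687 + 6.939 = 15.626 → 15.63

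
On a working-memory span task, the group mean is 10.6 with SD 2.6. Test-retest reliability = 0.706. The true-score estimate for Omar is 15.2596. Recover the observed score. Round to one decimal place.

T̂ = ρX + (1 − ρ)μ  ⇒  X = (T̂ − (1 − ρ)μ) / ρ
X = (15.2596 − 0.294 × 10.6) / 0.706 = (15.2596 − 3.1164) / 0.706 = 12.1432 / 0.706 = 17.200

17.2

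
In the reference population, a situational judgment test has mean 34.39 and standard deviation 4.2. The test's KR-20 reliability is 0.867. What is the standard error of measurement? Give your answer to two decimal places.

SEM = SD · √(1 − ρ) = 4.2 × √0.133 = 4.2 × 0.3647 = 1.532

1.53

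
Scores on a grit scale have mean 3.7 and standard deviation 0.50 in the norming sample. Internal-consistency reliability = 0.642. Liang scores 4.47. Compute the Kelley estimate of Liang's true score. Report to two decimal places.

T̂ = 0.642(4.47) + 0.358(3.7) = 2.86974 + 1.3246 = 4.194 → 4.19

4.19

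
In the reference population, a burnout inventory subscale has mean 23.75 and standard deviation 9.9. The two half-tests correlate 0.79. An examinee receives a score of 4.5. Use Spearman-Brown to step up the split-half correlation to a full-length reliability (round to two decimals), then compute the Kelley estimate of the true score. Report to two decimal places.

Spearman-Brown: ρ = 2r/(1 + r) = 2(0.79)/(1 + 0.79) = 1.580/1.79 = 0.8827 → 0.88
T̂ = ρX + (1 − ρ)μ
  = 0.88 × 4.5 + 0.12 × 23.75
  = 3.960 + 2.8500
  = 6.810
  ≈ 6.81

6.81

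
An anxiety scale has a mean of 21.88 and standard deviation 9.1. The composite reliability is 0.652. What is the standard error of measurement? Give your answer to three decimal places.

5.368

SEM = SD · √(1 − ρ) = 9.1 × √0.348 = 9.1 × 0.5899 = 5.3682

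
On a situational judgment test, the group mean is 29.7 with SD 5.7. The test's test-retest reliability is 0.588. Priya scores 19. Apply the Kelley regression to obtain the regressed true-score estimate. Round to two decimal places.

T̂ = ρX + (1 − ρ)μ
  = 0.588 × 19 + 0.412 × 29.7
  = 11.172 + 12.2364
  = 23.408
  ≈ 23.41

23.41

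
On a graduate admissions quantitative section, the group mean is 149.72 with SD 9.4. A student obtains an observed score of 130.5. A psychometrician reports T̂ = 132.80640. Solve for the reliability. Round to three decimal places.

0.880

T̂ = ρX + (1 − ρ)μ  ⇒  T̂ − μ = ρ(X − μ)
ρ = (T̂ − μ)/(X − μ) = (132.80640 − 149.72) / (130.5 − 149.72) = -16.91360 / -19.22 = 0.88000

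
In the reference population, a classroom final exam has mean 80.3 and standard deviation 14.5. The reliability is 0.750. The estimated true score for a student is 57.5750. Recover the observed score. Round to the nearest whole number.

50

T̂ = ρX + (1 − ρ)μ  ⇒  X = (T̂ − (1 − ρ)μ) / ρ
X = (57.5750 − 0.250 × 80.3) / 0.750 = (57.5750 − 20.0750) / 0.750 = 37.5000 / 0.750 = 50.00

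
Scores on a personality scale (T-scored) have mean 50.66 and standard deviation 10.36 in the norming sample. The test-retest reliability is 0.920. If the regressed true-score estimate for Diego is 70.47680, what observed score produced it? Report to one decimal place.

72.2

T̂ = ρX + (1 − ρ)μ  ⇒  X = (T̂ − (1 − ρ)μ) / ρ
X = (70.47680 − 0.080 × 50.66) / 0.920 = (70.47680 − 4.05280) / 0.920 = 66.42400 / 0.920 = 72.200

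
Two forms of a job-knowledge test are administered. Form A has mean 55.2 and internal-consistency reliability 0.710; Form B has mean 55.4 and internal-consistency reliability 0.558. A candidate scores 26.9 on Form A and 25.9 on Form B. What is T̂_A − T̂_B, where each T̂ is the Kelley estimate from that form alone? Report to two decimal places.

-3.83

T̂_A = 0.710(26.9) + 0.290(55.2) = 35.1070
T̂_B = 0.558(25.9) + 0.442(55.4) = 38.9390
T̂_A − T̂_B = -3.8320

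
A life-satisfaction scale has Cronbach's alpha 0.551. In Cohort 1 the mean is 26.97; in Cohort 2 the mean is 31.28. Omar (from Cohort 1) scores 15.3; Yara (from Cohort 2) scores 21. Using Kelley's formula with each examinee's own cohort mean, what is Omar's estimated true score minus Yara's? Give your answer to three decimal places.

T̂_Omar = 0.551(15.3) + 0.449(26.97) = 20.53983
T̂_Yara = 0.551(21) + 0.449(31.28) = 25.61572
Difference = 20.53983 − 25.61572 = -5.07589

-5.076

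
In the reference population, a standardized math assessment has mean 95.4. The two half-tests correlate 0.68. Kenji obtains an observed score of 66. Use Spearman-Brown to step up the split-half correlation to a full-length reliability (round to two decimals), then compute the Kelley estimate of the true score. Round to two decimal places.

71.59

Spearman-Brown: ρ = 2r/(1 + r) = 2(0.68)/(1 + 0.68) = 1.360/1.68 = 0.8095 → 0.81
T̂ = ρX + (1 − ρ)μ
  = 0.81 × 66 + 0.19 × 95.4
  = 53.46 + 18.126
  = 71.586
  ≈ 71.59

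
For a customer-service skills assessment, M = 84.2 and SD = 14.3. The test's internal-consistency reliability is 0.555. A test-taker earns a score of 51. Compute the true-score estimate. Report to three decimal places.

65.774

T̂ = ρX + (1 − ρ)μ
  = 0.555 × 51 + 0.445 × 84.2
  = 28.305 + 37.4690
  = 65.7740
  ≈ 65.774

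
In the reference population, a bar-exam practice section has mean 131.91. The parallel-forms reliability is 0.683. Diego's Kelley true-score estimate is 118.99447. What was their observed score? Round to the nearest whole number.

T̂ = ρX + (1 − ρ)μ  ⇒  X = (T̂ − (1 − ρ)μ) / ρ
X = (118.99447 − 0.317 × 131.91) / 0.683 = (118.99447 − 41.81547) / 0.683 = 77.17900 / 0.683 = 113.00

113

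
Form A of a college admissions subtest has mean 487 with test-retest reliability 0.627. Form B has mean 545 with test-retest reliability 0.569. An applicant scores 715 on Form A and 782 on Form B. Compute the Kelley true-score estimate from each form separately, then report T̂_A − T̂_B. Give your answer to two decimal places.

T̂_A = 0.627(715) + 0.373(487) = 629.9560
T̂_B = 0.569(782) + 0.431(545) = 679.8530
T̂_A − T̂_B = -49.8970

-49.90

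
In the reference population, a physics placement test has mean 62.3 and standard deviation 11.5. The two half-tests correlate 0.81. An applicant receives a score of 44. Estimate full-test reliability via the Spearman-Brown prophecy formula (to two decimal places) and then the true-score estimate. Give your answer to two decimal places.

45.83

Spearman-Brown: ρ = 2r/(1 + r) = 2(0.81)/(1 + 0.81) = 1.620/1.81 = 0.8950 → 0.90
T̂ = ρX + (1 − ρ)μ
  = 0.90 × 44 + 0.10 × 62.3
  = 39.60 + 6.230
  = 45.830
  ≈ 45.83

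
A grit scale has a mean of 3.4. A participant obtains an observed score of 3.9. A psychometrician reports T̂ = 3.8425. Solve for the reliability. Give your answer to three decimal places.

T̂ = ρX + (1 − ρ)μ  ⇒  T̂ − μ = ρ(X − μ)
ρ = (T̂ − μ)/(X − μ) = (3.8425 − 3.4) / (3.9 − 3.4) = 0.4425 / 0.5 = 0.88500

0.885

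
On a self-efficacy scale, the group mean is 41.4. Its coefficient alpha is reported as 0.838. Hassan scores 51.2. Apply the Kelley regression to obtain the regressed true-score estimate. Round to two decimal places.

49.61

Regress the observed score toward the mean by the unreliability: T̂ = 0.838·51.2 + 0.162·41.4 = 42.9056 + 6.7068 = 49.612.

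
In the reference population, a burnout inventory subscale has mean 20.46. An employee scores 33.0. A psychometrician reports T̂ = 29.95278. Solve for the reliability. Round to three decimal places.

T̂ = ρX + (1 − ρ)μ  ⇒  T̂ − μ = ρ(X − μ)
ρ = (T̂ − μ)/(X − μ) = (29.95278 − 20.46) / (33.0 − 20.46) = 9.49278 / 12.54 = 0.75700

0.757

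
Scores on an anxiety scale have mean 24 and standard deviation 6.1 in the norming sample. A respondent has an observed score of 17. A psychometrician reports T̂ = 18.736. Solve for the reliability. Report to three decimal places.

0.752

T̂ = ρX + (1 − ρ)μ  ⇒  T̂ − μ = ρ(X − μ)
ρ = (T̂ − μ)/(X − μ) = (18.736 − 24) / (17 − 24) = -5.264 / -7.0 = 0.75200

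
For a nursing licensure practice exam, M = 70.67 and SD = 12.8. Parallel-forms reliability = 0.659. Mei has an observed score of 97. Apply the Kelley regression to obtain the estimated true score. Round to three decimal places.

88.021

Weight the observed score by reliability and the mean by (1 − reliability): T̂ = 0.659·97 + 0.341·70.67 = 63.923 + 24.09847 = 88.0215.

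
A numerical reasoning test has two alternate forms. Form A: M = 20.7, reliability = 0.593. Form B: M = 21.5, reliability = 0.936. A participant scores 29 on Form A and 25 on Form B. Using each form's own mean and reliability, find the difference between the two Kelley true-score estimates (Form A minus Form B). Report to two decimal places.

0.85

T̂_A = 0.593(29) + 0.407(20.7) = 25.6219
T̂_B = 0.936(25) + 0.064(21.5) = 24.7760
T̂_A − T̂_B = 0.8459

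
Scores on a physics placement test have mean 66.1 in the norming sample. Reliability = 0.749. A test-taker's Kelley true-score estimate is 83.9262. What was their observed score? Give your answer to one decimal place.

89.9

T̂ = ρX + (1 − ρ)μ  ⇒  X = (T̂ − (1 − ρ)μ) / ρ
X = (83.9262 − 0.251 × 66.1) / 0.749 = (83.9262 − 16.5911) / 0.749 = 67.3351 / 0.749 = 89.900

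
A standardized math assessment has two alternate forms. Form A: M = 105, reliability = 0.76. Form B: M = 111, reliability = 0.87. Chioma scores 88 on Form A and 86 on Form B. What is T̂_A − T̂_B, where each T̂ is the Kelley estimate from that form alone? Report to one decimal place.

T̂_A = 0.76(88) + 0.24(105) = 92.080
T̂_B = 0.87(86) + 0.13(111) = 89.250
T̂_A − T̂_B = 2.830

2.8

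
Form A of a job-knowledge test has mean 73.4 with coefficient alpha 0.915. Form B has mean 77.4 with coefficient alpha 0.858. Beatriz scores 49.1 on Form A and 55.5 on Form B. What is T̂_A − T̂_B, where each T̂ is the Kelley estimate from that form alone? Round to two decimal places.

T̂_A = 0.915(49.1) + 0.085(73.4) = 51.1655
T̂_B = 0.858(55.5) + 0.142(77.4) = 58.6098
T̂_A − T̂_B = -7.4443

-7.44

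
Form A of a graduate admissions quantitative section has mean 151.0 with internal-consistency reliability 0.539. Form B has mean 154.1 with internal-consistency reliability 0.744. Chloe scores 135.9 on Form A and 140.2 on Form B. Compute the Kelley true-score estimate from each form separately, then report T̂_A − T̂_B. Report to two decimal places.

T̂_A = 0.539(135.9) + 0.461(151.0) = 142.8611
T̂_B = 0.744(140.2) + 0.256(154.1) = 143.7584
T̂_A − T̂_B = -0.8973

-0.90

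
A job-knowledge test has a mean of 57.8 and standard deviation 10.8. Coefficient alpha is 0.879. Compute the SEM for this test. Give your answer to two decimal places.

SEM = SD · √(1 − ρ) = 10.8 × √0.121 = 10.8 × 0.3479 = 3.757

3.76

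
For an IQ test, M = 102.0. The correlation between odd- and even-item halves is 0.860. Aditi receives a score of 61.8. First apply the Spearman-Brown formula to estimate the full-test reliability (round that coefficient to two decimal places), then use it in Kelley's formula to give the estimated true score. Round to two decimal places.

65.02

Spearman-Brown: ρ = 2r/(1 + r) = 2(0.860)/(1 + 0.860) = 1.7200/1.860 = 0.9247 → 0.92
Kelley's formula gives T̂ = 0.92·61.8 + 0.08·102.0 = 56.856 + 8.160 = 65.016.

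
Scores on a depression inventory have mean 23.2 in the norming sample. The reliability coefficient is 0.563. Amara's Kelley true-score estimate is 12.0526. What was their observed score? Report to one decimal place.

3.4

T̂ = ρX + (1 − ρ)μ  ⇒  X = (T̂ − (1 − ρ)μ) / ρ
X = (12.0526 − 0.437 × 23.2) / 0.563 = (12.0526 − 10.1384) / 0.563 = 1.9142 / 0.563 = 3.400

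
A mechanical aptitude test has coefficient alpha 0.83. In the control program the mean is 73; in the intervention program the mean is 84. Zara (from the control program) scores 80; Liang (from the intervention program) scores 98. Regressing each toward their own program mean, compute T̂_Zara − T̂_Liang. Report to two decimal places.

-16.81

T̂_Zara = 0.83(80) + 0.17(73) = 78.8100
T̂_Liang = 0.83(98) + 0.17(84) = 95.6200
Difference = 78.8100 − 95.6200 = -16.8100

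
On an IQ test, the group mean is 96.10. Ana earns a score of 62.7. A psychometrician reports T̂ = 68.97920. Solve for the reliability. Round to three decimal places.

0.812

T̂ = ρX + (1 − ρ)μ  ⇒  T̂ − μ = ρ(X − μ)
ρ = (T̂ − μ)/(X − μ) = (68.97920 − 96.10) / (62.7 − 96.10) = -27.12080 / -33.40 = 0.81200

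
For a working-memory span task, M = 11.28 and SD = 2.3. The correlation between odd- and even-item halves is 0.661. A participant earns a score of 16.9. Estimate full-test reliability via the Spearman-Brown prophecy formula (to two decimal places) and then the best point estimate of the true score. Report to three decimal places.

15.776

Spearman-Brown: ρ = 2r/(1 + r) = 2(0.661)/(1 + 0.661) = 1.3220/1.661 = 0.7959 → 0.80
Kelley's formula gives T̂ = 0.80·16.9 + 0.20·11.28 = 13.520 + 2.2560 = 15.7760.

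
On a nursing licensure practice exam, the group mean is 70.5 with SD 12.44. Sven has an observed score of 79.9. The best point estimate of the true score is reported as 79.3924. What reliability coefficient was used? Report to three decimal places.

T̂ = ρX + (1 − ρ)μ  ⇒  T̂ − μ = ρ(X − μ)
ρ = (T̂ − μ)/(X − μ) = (79.3924 − 70.5) / (79.9 − 70.5) = 8.8924 / 9.4 = 0.94600

0.946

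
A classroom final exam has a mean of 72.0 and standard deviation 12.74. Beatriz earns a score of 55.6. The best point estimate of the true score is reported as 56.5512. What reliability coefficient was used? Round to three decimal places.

0.942

T̂ = ρX + (1 − ρ)μ  ⇒  T̂ − μ = ρ(X − μ)
ρ = (T̂ − μ)/(X − μ) = (56.5512 − 72.0) / (55.6 − 72.0) = -15.4488 / -16.4 = 0.94200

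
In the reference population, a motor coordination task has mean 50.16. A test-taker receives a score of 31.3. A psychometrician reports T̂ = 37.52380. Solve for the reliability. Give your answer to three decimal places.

0.670

T̂ = ρX + (1 − ρ)μ  ⇒  T̂ − μ = ρ(X − μ)
ρ = (T̂ − μ)/(X − μ) = (37.52380 − 50.16) / (31.3 − 50.16) = -12.63620 / -18.86 = 0.67000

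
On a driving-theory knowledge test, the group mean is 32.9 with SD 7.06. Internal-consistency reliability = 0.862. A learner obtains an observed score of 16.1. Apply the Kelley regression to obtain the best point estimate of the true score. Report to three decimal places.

18.418

T̂ = 0.862(16.1) + 0.138(32.9) = 13.8782 + 4.5402 = 18.4184 → 18.418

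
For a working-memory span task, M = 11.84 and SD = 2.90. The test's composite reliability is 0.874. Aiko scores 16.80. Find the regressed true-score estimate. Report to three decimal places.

16.175

Regress the observed score toward the mean by the unreliability: T̂ = 0.874·16.80 + 0.126·11.84 = 14.68320 + 1.49184 = 16.1750.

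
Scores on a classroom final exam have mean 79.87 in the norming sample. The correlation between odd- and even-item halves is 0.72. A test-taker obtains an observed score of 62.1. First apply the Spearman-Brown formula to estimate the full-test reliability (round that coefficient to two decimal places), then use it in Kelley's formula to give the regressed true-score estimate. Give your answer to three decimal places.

Spearman-Brown: ρ = 2r/(1 + r) = 2(0.72)/(1 + 0.72) = 1.440/1.72 = 0.8372 → 0.84
T̂ = 0.84(62.1) + 0.16(79.87) = 52.164 + 12.7792 = 64.9432 → 64.943

64.943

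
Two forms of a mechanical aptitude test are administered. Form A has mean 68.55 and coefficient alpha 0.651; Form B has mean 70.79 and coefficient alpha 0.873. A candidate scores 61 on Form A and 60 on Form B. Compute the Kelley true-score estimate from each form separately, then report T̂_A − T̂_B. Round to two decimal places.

2.26

T̂_A = 0.651(61) + 0.349(68.55) = 63.6349
T̂_B = 0.873(60) + 0.127(70.79) = 61.3703
T̂_A − T̂_B = 2.2646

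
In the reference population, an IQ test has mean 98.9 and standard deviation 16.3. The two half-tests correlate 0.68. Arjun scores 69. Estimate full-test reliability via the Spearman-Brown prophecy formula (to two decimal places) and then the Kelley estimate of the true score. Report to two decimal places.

Spearman-Brown: ρ = 2r/(1 + r) = 2(0.68)/(1 + 0.68) = 1.360/1.68 = 0.8095 → 0.81
T̂ = 0.81(69) + 0.19(98.9) = 55.89 + 18.791 = 74.681 → 74.68

74.68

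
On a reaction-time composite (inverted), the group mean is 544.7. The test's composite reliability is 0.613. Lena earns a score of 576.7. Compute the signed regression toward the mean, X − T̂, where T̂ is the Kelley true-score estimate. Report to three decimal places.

T̂ = ρX + (1 − ρ)μ
  = 0.613 × 576.7 + 0.387 × 544.7
  = 353.5171 + 210.7989
  = 564.31600
  ≈ 564.3160
X − T̂ = 576.7 − 564.3160 = 12.3840 → 12.384

12.384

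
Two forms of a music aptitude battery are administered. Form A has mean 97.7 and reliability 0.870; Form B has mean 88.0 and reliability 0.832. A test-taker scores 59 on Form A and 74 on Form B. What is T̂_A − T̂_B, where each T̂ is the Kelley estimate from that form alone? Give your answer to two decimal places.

T̂_A = 0.870(59) + 0.130(97.7) = 64.0310
T̂_B = 0.832(74) + 0.168(88.0) = 76.3520
T̂_A − T̂_B = -12.3210

-12.32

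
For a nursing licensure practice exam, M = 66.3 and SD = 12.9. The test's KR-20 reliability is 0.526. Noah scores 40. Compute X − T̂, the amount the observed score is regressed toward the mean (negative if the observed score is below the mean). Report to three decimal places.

Weight the observed score by reliability and the mean by (1 − reliability): T̂ = 0.526·40 + 0.474·66.3 = 21.040 + 31.4262 = 52.46620.
X − T̂ = 40 − 52.4662 = -12.4662 → -12.466

-12.466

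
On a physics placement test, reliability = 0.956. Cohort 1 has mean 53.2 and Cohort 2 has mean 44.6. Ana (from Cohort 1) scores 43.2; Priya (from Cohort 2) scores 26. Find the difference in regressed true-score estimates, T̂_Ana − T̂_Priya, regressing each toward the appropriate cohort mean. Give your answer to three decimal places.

T̂_Ana = 0.956(43.2) + 0.044(53.2) = 43.64000
T̂_Priya = 0.956(26) + 0.044(44.6) = 26.81840
Difference = 43.64000 − 26.81840 = 16.82160

16.822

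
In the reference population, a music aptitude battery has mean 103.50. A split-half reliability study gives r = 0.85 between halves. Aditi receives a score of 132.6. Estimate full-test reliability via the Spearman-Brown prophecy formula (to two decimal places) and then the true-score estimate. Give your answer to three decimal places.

Spearman-Brown: ρ = 2r/(1 + r) = 2(0.85)/(1 + 0.85) = 1.700/1.85 = 0.9189 → 0.92
Weight the observed score by reliability and the mean by (1 − reliability): T̂ = 0.92·132.6 + 0.08·103.50 = 121.992 + 8.2800 = 130.2720.

130.272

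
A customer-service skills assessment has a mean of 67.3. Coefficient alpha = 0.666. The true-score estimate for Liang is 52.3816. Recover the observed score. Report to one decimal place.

T̂ = ρX + (1 − ρ)μ  ⇒  X = (T̂ − (1 − ρ)μ) / ρ
X = (52.3816 − 0.334 × 67.3) / 0.666 = (52.3816 − 22.4782) / 0.666 = 29.9034 / 0.666 = 44.900

44.9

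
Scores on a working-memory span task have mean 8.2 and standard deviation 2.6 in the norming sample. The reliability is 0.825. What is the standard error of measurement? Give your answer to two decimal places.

1.09

SEM = SD · √(1 − ρ) = 2.6 × √0.175 = 2.6 × 0.4183 = 1.088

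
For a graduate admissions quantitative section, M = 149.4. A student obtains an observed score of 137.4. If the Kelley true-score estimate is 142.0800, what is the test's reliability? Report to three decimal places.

T̂ = ρX + (1 − ρ)μ  ⇒  T̂ − μ = ρ(X − μ)
ρ = (T̂ − μ)/(X − μ) = (142.0800 − 149.4) / (137.4 − 149.4) = -7.3200 / -12.0 = 0.61000

0.610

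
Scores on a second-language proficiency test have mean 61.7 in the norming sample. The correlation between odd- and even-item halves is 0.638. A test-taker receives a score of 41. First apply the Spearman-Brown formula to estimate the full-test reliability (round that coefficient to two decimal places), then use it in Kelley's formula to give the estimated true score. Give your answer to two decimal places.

45.55

Spearman-Brown: ρ = 2r/(1 + r) = 2(0.638)/(1 + 0.638) = 1.2760/1.638 = 0.7790 → 0.78
Weight the observed score by reliability and the mean by (1 − reliability): T̂ = 0.78·41 + 0.22·61.7 = 31.98 + 13.574 = 45.554.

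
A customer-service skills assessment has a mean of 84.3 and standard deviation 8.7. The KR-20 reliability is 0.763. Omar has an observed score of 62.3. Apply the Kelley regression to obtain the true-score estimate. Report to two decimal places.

67.51

T̂ = 0.763(62.3) + 0.237(84.3) = 47.5349 + 19.9791 = 67.514 → 67.51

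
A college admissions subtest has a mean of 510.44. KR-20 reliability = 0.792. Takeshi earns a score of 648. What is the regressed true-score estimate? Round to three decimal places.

619.388

T̂ = 0.792(648) + 0.208(510.44) = 513.216 + 106.17152 = 619.3875 → 619.388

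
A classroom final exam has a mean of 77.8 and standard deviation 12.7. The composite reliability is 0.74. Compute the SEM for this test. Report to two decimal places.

6.48

SEM = SD · √(1 − ρ) = 12.7 × √0.26 = 12.7 × 0.5099 = 6.476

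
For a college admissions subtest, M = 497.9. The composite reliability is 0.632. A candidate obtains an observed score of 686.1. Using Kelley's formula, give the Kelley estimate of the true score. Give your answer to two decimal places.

T̂ = 0.632(686.1) + 0.368(497.9) = 433.6152 + 183.2272 = 616.842 → 616.84

616.84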